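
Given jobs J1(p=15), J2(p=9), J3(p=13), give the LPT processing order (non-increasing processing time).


LPT: sort by longest processing time first
  J1: p=15
  J3: p=13
  J2: p=9
Order: J1 → J3 → J2


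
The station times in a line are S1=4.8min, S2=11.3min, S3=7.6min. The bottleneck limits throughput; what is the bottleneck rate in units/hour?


Bottleneck = longest station time
Station times: [4.8, 11.3, 7.6]
Max = 11.3 min
Rate = 60 / 11.3
= 5.31 units/hour (bottleneck: 11.3min)


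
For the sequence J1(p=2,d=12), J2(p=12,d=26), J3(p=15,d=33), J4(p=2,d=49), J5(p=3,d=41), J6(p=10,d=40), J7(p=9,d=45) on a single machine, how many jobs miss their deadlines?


Completion vs due date:
  J1: C=2, d=12 → on time
  J2: C=14, d=26 → on time
  J3: C=29, d=33 → on time
  J4: C=31, d=49 → on time
  J5: C=34, d=41 → on time
  J6: C=44, d=40 → TARDY
  J7: C=53, d=45 → TARDY
Tardy jobs: J6, J7
Count = 2


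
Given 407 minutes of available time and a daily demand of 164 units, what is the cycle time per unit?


Cycle time = available time / demand
= 407 / 164
= 2.48 min/unit


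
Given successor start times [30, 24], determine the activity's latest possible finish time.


LF = min of all successor start times
Successors start at: [30, 24]
LF = min(30, 24)
= 24


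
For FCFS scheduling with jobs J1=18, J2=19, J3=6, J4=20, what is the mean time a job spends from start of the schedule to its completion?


Completion times:
  J1: completes at 18
  J2: completes at 37
  J3: completes at 43
  J4: completes at 63
Sum = 161
Average = 161/4
= 40.25


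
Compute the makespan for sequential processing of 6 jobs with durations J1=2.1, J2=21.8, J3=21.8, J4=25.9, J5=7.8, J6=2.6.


Sequential makespan: sum all processing times
= 2.1 + 21.8 + 21.8 + 25.9 + 7.8 + 2.6
= 82.0 time units


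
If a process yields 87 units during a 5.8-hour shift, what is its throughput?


Throughput = units / time
= 87 / 5.8
= 15.0 units/hour


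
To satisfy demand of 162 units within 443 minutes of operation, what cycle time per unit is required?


Cycle time = available time / demand
= 443 / 162
= 2.73 min/unit


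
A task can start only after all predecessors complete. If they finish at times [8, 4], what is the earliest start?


ES = max of all predecessor completion times
Predecessors: [8, 4]
ES = max(8, 4)
= 8


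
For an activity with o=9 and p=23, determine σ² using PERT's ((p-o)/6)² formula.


σ² = ((p - o) / 6)² = (p - o)² / 36
= (23 - 9)² / 36
= 14² / 36
= 196 / 36
= 5.4444


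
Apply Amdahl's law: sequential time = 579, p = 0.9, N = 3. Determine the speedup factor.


Amdahl's law: T_p = T × ((1-p) + p/N)
= 579 × ((1-0.9) + 0.9/3)
= 579 × (0.10 + 0.3000)
= 579 × 0.4000
= 231.60
Speedup = 579/231.60
= 2.50×


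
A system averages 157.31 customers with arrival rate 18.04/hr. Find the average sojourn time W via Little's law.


Little's law: L = λW → W = L / λ
= 157.31 / 18.04
= 8.72 hours


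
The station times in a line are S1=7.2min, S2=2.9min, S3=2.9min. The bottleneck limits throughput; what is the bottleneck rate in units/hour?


Bottleneck = longest station time
Station times: [7.2, 2.9, 2.9]
Max = 7.2 min
Rate = 60 / 7.2
= 8.33 units/hour (bottleneck: 7.2min)


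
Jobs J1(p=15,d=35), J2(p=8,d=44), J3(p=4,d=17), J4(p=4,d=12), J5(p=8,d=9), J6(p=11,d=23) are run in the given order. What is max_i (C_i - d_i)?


Lateness per job (L = C - d):
  J1: C=15, d=35, L=-20
  J2: C=23, d=44, L=-21
  J3: C=27, d=17, L=10
  J4: C=31, d=12, L=19
  J5: C=39, d=9, L=30
  J6: C=50, d=23, L=27
Lmax = max(-20, -21, 10, 19, 30, 27)
= 30


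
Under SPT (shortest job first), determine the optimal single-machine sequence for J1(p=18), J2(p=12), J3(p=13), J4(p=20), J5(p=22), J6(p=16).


SPT: sort by shortest processing time
  J2: p=12
  J3: p=13
  J6: p=16
  J1: p=18
  J4: p=20
  J5: p=22
Order: J2 → J3 → J6 → J1 → J4 → J5


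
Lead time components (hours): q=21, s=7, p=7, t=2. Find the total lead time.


Lead time = queue + setup + processing + transit
= 21 + 7 + 7 + 2
= 37 hours


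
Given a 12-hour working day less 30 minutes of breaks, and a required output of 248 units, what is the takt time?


Available = 12×60 - 30 = 690 min
Takt time = 690 / 248
= 2.78 min/unit


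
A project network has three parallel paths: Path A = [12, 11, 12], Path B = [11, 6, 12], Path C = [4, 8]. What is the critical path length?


Path A: 12 + 11 + 12 = 35
Path B: 11 + 6 + 12 = 29
Path C: 4 + 8 = 12
Critical path = longest = max(35, 29, 12)
= 35 (Path A)


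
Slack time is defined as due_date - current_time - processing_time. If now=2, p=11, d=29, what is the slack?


Slack = due - current_time - processing
= 29 - 2 - 11
= 16


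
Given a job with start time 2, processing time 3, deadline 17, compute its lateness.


Completion = 2 + 3 = 5
Lateness = C - d = 5 - 17
= -12


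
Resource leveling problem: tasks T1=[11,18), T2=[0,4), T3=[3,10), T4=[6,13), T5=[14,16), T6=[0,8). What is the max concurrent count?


Check each time point for overlaps:
  t=3: 3 tasks active (T2, T3, T6)
Max concurrent = 3


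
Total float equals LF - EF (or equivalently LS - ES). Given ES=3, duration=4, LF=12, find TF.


EF = ES + duration = 3 + 4 = 7
LS = LF - duration = 12 - 4 = 8
Total Float = LF - EF = 12 - 7
(or LS - ES = 8 - 3)
= 5


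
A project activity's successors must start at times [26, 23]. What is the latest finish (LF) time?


LF = min of all successor start times
Successors start at: [26, 23]
LF = min(26, 23)
= 23


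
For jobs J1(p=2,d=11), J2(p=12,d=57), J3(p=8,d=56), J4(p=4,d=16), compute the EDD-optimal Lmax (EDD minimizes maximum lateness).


EDD order: J1 → J4 → J3 → J2
Completion and lateness:
  J1: C=2, d=11, L=2-11=-9
  J4: C=6, d=16, L=6-16=-10
  J3: C=14, d=56, L=14-56=-42
  J2: C=26, d=57, L=26-57=-31
Lmax = max(-9, -10, -42, -31)
= -9


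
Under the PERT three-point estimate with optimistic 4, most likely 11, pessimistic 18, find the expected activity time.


te = (o + 4m + p) / 6
= (4 + 4×11 + 18) / 6
= (4 + 44 + 18) / 6
= 66 / 6
= 11.00


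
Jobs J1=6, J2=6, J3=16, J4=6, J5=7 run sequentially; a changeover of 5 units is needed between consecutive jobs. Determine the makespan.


Makespan = Σ processing + (n-1) × setup
= (6 + 6 + 16 + 6 + 7) + (5-1)×5
= 41 + 20
= 61 time units


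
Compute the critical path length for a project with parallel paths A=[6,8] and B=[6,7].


Path A: 6 + 8 = 14
Path B: 6 + 7 = 13
Critical path = longest = max(14, 13)
= 14 (Path A)


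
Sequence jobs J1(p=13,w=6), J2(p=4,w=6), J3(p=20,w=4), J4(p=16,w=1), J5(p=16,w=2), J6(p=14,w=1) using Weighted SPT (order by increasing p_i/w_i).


WSPT (Smith's rule): sort by p/w ascending
  J2: p/w = 4/6 = 0.667
  J1: p/w = 13/6 = 2.167
  J3: p/w = 20/4 = 5.000
  J5: p/w = 16/2 = 8.000
  J6: p/w = 14/1 = 14.000
  J4: p/w = 16/1 = 16.000
Order: J2 → J1 → J3 → J5 → J6 → J4


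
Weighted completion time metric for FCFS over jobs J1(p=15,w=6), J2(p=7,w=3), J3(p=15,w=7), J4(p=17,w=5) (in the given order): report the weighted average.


Completion times:
  J1: C=15, w×C=6×15=90
  J2: C=22, w×C=3×22=66
  J3: C=37, w×C=7×37=259
  J4: C=54, w×C=5×54=270
Sum w×C = 685
Sum w = 21
Weighted avg = 685/21
= 32.62


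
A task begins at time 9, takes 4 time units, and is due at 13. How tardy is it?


Completion = start + processing = 9 + 4 = 13
Tardiness = max(0, C - d) = max(0, 13 - 13)
= max(0, 0)
= 0


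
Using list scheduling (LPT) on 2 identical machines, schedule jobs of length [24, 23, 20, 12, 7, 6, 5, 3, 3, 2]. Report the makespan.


Jobs (LPT sorted): [24, 23, 20, 12, 7, 6, 5, 3, 3, 2]
Machines: 2
  J=24 → Machine 1 (load: 0+24=24)
  J=23 → Machine 2 (load: 0+23=23)
  J=20 → Machine 2 (load: 23+20=43)
  J=12 → Machine 1 (load: 24+12=36)
  J=7 → Machine 1 (load: 36+7=43)
  J=6 → Machine 1 (load: 43+6=49)
  J=5 → Machine 2 (load: 43+5=48)
  J=3 → Machine 2 (load: 48+3=51)
  J=3 → Machine 1 (load: 49+3=52)
  J=2 → Machine 2 (load: 51+2=53)
Machine loads: [52, 53]
Makespan = max = 53 time units


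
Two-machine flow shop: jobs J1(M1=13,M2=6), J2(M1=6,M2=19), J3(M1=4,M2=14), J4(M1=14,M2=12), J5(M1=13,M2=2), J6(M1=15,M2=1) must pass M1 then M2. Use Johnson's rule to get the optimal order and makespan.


Johnson's rule:
Group 1 (M1≤M2, sort by M1): ['J3', 'J2']
Group 2 (M1>M2, sort desc M2): ['J4', 'J1', 'J5', 'J6']
Sequence: J3 → J2 → J4 → J1 → J5 → J6
Makespan calculation:
  J3: M1 done=4, M2 done=18
  J2: M1 done=10, M2 done=37
  J4: M1 done=24, M2 done=49
  J1: M1 done=37, M2 done=55
  J5: M1 done=50, M2 done=57
  J6: M1 done=65, M2 done=66
= Sequence: J3 → J2 → J4 → J1 → J5 → J6, Makespan: 66


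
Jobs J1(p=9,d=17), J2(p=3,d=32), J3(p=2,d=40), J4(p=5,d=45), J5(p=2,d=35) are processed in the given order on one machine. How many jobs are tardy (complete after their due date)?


Completion vs due date:
  J1: C=9, d=17 → on time
  J2: C=12, d=32 → on time
  J3: C=14, d=40 → on time
  J4: C=19, d=45 → on time
  J5: C=21, d=35 → on time
Tardy jobs: none
Count = 0


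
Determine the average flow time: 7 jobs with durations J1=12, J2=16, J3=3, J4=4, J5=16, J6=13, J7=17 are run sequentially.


Completion times:
  J1: completes at 12
  J2: completes at 28
  J3: completes at 31
  J4: completes at 35
  J5: completes at 51
  J6: completes at 64
  J7: completes at 81
Sum = 302
Average = 302/7
= 43.14


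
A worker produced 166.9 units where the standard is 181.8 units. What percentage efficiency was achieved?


Efficiency = (actual / standard) × 100
= (166.9 / 181.8) × 100
= 91.8%


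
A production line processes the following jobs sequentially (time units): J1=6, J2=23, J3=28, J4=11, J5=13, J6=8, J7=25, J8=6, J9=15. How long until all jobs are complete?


Sequential makespan: sum all processing times
= 6 + 23 + 28 + 11 + 13 + 8 + 25 + 6 + 15
= 135 time units


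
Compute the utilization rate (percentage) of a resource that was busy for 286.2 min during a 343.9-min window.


Utilization = busy / total × 100
= 286.2 / 343.9 × 100
= 83.2%


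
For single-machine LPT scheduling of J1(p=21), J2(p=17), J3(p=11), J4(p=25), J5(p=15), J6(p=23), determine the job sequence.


LPT: sort by longest processing time first
  J4: p=25
  J6: p=23
  J1: p=21
  J2: p=17
  J5: p=15
  J3: p=11
Order: J4 → J6 → J1 → J2 → J5 → J3


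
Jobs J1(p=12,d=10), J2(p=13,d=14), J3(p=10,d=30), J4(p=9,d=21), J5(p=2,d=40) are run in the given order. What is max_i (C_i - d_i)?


Lateness per job (L = C - d):
  J1: C=12, d=10, L=2
  J2: C=25, d=14, L=11
  J3: C=35, d=30, L=5
  J4: C=44, d=21, L=23
  J5: C=46, d=40, L=6
Lmax = max(2, 11, 5, 23, 6)
= 23


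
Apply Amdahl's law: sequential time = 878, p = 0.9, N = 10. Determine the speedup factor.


Amdahl's law: T_p = T × ((1-p) + p/N)
= 878 × ((1-0.9) + 0.9/10)
= 878 × (0.10 + 0.0900)
= 878 × 0.1900
= 166.82
Speedup = 878/166.82
= 5.26×


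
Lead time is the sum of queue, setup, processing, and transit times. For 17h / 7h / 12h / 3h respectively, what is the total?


Lead time = queue + setup + processing + transit
= 17 + 7 + 12 + 3
= 39 hours


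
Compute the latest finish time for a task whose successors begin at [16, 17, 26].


LF = min of all successor start times
Successors start at: [16, 17, 26]
LF = min(16, 17, 26)
= 16


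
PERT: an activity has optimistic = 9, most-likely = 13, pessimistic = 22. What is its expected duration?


te = (o + 4m + p) / 6
= (9 + 4×13 + 22) / 6
= (9 + 52 + 22) / 6
= 83 / 6
= 13.83


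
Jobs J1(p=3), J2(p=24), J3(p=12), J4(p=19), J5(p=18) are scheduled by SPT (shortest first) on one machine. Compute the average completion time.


SPT order: J1 → J3 → J5 → J4 → J2
Completion times:
  J1: C=3
  J3: C=15
  J5: C=33
  J4: C=52
  J2: C=76
Sum = 179, n = 5
Mean flow = 179/5
= 35.80


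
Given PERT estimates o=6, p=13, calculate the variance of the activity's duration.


σ² = ((p - o) / 6)² = (p - o)² / 36
= (13 - 6)² / 36
= 7² / 36
= 49 / 36
= 1.3611


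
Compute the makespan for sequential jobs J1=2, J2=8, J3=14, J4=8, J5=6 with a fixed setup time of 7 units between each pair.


Makespan = Σ processing + (n-1) × setup
= (2 + 8 + 14 + 8 + 6) + (5-1)×7
= 38 + 28
= 66 time units


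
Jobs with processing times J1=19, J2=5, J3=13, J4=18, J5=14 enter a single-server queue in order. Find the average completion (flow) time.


Completion times:
  J1: completes at 19
  J2: completes at 24
  J3: completes at 37
  J4: completes at 55
  J5: completes at 69
Sum = 204
Average = 204/5
= 40.80


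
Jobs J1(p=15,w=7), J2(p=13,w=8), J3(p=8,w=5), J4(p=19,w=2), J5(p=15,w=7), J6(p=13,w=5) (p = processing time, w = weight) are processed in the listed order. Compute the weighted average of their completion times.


Completion times:
  J1: C=15, w×C=7×15=105
  J2: C=28, w×C=8×28=224
  J3: C=36, w×C=5×36=180
  J4: C=55, w×C=2×55=110
  J5: C=70, w×C=7×70=490
  J6: C=83, w×C=5×83=415
Sum w×C = 1524
Sum w = 34
Weighted avg = 1524/34
= 44.82


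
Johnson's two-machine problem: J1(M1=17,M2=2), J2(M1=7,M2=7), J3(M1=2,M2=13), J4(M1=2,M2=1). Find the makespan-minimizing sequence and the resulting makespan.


Johnson's rule:
Group 1 (M1≤M2, sort by M1): ['J3', 'J2']
Group 2 (M1>M2, sort desc M2): ['J1', 'J4']
Sequence: J3 → J2 → J1 → J4
Makespan calculation:
  J3: M1 done=2, M2 done=15
  J2: M1 done=9, M2 done=22
  J1: M1 done=26, M2 done=28
  J4: M1 done=28, M2 done=29
= Sequence: J3 → J2 → J1 → J4, Makespan: 29


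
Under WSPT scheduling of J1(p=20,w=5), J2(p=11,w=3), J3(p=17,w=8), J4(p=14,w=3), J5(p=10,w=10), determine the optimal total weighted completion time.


WSPT order (by p/w): J5 → J3 → J2 → J1 → J4
  J5: C=10, w·C=10×10=100
  J3: C=27, w·C=8×27=216
  J2: C=38, w·C=3×38=114
  J1: C=58, w·C=5×58=290
  J4: C=72, w·C=3×72=216
Σ w·C = 936
= 936


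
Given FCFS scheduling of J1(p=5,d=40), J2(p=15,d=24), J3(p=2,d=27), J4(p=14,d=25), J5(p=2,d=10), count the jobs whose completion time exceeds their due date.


Completion vs due date:
  J1: C=5, d=40 → on time
  J2: C=20, d=24 → on time
  J3: C=22, d=27 → on time
  J4: C=36, d=25 → TARDY
  J5: C=38, d=10 → TARDY
Tardy jobs: J4, J5
Count = 2


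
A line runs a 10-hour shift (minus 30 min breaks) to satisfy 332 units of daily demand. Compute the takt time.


Available = 10×60 - 30 = 570 min
Takt time = 570 / 332
= 1.72 min/unit


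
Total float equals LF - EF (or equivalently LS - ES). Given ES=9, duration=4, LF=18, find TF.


EF = ES + duration = 9 + 4 = 13
LS = LF - duration = 18 - 4 = 14
Total Float = LF - EF = 18 - 13
(or LS - ES = 14 - 9)
= 5


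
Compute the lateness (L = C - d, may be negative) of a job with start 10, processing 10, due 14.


Completion = 10 + 10 = 20
Lateness = C - d = 20 - 14
= 6


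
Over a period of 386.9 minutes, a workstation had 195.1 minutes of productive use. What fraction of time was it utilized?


Utilization = busy / total × 100
= 195.1 / 386.9 × 100
= 50.4%


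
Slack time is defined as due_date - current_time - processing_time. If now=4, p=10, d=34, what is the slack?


Slack = due - current_time - processing
= 34 - 4 - 10
= 20


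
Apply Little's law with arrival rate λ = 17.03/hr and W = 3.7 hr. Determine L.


Little's law: L = λ × W
= 17.03 × 3.7
= 63.01


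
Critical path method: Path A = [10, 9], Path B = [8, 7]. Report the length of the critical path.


Path A: 10 + 9 = 19
Path B: 8 + 7 = 15
Critical path = longest = max(19, 15)
= 19 (Path A)


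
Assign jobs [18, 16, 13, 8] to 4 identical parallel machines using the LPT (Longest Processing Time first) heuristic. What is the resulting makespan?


Jobs (LPT sorted): [18, 16, 13, 8]
Machines: 4
  J=18 → Machine 1 (load: 0+18=18)
  J=16 → Machine 2 (load: 0+16=16)
  J=13 → Machine 3 (load: 0+13=13)
  J=8 → Machine 4 (load: 0+8=8)
Machine loads: [18, 16, 13, 8]
Makespan = max = 18 time units


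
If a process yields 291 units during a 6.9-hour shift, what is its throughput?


Throughput = units / time
= 291 / 6.9
= 42.2 units/hour


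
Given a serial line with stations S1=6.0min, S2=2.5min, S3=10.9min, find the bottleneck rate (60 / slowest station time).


Bottleneck = longest station time
Station times: [6.0, 2.5, 10.9]
Max = 10.9 min
Rate = 60 / 10.9
= 5.50 units/hour (bottleneck: 10.9min)


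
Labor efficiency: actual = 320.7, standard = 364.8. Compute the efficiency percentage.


Efficiency = (actual / standard) × 100
= (320.7 / 364.8) × 100
= 87.9%


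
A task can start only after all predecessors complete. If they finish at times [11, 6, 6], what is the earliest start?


ES = max of all predecessor completion times
Predecessors: [11, 6, 6]
ES = max(11, 6, 6)
= 11


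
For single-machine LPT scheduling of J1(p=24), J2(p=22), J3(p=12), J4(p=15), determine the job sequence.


LPT: sort by longest processing time first
  J1: p=24
  J2: p=22
  J4: p=15
  J3: p=12
Order: J1 → J2 → J4 → J3


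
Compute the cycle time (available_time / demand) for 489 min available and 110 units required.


Cycle time = available time / demand
= 489 / 110
= 4.45 min/unit


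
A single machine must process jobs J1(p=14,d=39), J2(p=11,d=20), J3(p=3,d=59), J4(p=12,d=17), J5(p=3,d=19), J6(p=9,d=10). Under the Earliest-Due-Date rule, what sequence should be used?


EDD: sort by earliest due date
  J6: d=10, p=9
  J4: d=17, p=12
  J5: d=19, p=3
  J2: d=20, p=11
  J1: d=39, p=14
  J3: d=59, p=3
Order: J6 → J4 → J5 → J2 → J1 → J3


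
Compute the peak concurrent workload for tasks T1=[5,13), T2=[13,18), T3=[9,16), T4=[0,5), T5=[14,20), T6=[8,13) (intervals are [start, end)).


Check each time point for overlaps:
  t=9: 3 tasks active (T1, T3, T6)
Max concurrent = 3


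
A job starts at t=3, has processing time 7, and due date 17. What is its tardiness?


Completion = start + processing = 3 + 7 = 10
Tardiness = max(0, C - d) = max(0, 10 - 17)
= max(0, -7)
= 0


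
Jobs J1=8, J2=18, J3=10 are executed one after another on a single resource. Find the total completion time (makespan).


Sequential makespan: sum all processing times
= 8 + 18 + 10
= 36 time units


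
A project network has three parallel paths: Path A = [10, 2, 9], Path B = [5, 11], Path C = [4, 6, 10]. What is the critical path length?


Path A: 10 + 2 + 9 = 21
Path B: 5 + 11 = 16
Path C: 4 + 6 + 10 = 20
Critical path = longest = max(21, 16, 20)
= 21 (Path A)


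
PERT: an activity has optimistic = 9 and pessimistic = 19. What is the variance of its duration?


σ² = ((p - o) / 6)² = (p - o)² / 36
= (19 - 9)² / 36
= 10² / 36
= 100 / 36
= 2.7778


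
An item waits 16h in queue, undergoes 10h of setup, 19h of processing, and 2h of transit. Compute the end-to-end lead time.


Lead time = queue + setup + processing + transit
= 16 + 10 + 19 + 2
= 47 hours


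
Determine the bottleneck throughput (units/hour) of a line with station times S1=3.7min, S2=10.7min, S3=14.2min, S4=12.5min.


Bottleneck = longest station time
Station times: [3.7, 10.7, 14.2, 12.5]
Max = 14.2 min
Rate = 60 / 14.2
= 4.23 units/hour (bottleneck: 14.2min)


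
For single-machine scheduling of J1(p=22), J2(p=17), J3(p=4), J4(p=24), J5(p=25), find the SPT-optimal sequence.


SPT: sort by shortest processing time
  J3: p=4
  J2: p=17
  J1: p=22
  J4: p=24
  J5: p=25
Order: J3 → J2 → J1 → J4 → J5


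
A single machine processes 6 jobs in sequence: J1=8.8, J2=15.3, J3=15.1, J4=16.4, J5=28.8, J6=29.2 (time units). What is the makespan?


Sequential makespan: sum all processing times
= 8.8 + 15.3 + 15.1 + 16.4 + 28.8 + 29.2
= 113.6 time units


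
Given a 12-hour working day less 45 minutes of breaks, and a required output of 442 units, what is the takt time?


Available = 12×60 - 45 = 675 min
Takt time = 675 / 442
= 1.53 min/unit


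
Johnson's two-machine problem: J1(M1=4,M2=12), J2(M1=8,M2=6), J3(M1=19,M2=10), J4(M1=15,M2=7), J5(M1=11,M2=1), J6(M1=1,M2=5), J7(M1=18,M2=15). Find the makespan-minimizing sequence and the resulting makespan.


Johnson's rule:
Group 1 (M1≤M2, sort by M1): ['J6', 'J1']
Group 2 (M1>M2, sort desc M2): ['J7', 'J3', 'J4', 'J2', 'J5']
Sequence: J6 → J1 → J7 → J3 → J4 → J2 → J5
Makespan calculation:
  J6: M1 done=1, M2 done=6
  J1: M1 done=5, M2 done=18
  J7: M1 done=23, M2 done=38
  J3: M1 done=42, M2 done=52
  J4: M1 done=57, M2 done=64
  J2: M1 done=65, M2 done=71
  J5: M1 done=76, M2 done=77
= Sequence: J6 → J1 → J7 → J3 → J4 → J2 → J5, Makespan: 77


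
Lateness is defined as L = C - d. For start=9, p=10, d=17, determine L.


Completion = 9 + 10 = 19
Lateness = C - d = 19 - 17
= 2


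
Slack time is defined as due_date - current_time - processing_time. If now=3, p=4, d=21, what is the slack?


Slack = due - current_time - processing
= 21 - 3 - 4
= 14


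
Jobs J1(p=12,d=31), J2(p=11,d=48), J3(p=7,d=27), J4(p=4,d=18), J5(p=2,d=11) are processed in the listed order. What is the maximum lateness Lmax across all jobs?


Lateness per job (L = C - d):
  J1: C=12, d=31, L=-19
  J2: C=23, d=48, L=-25
  J3: C=30, d=27, L=3
  J4: C=34, d=18, L=16
  J5: C=36, d=11, L=25
Lmax = max(-19, -25, 3, 16, 25)
= 25


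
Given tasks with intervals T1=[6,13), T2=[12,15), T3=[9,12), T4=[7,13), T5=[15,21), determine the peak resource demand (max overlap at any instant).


Check each time point for overlaps:
  t=9: 3 tasks active (T1, T3, T4)
Max concurrent = 3


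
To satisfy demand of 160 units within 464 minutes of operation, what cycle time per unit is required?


Cycle time = available time / demand
= 464 / 160
= 2.90 min/unit


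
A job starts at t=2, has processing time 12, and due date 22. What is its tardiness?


Completion = start + processing = 2 + 12 = 14
Tardiness = max(0, C - d) = max(0, 14 - 22)
= max(0, -8)
= 0


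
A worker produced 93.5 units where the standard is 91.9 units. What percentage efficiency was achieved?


Efficiency = (actual / standard) × 100
= (93.5 / 91.9) × 100
= 101.7%


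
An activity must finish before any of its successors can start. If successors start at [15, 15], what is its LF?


LF = min of all successor start times
Successors start at: [15, 15]
LF = min(15, 15)
= 15


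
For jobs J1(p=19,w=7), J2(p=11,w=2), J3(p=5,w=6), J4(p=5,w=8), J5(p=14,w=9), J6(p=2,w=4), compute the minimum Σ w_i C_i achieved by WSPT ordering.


WSPT order (by p/w): J6 → J4 → J3 → J5 → J1 → J2
  J6: C=2, w·C=4×2=8
  J4: C=7, w·C=8×7=56
  J3: C=12, w·C=6×12=72
  J5: C=26, w·C=9×26=234
  J1: C=45, w·C=7×45=315
  J2: C=56, w·C=2×56=112
Σ w·C = 797
= 797


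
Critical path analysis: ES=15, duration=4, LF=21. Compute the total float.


EF = ES + duration = 15 + 4 = 19
LS = LF - duration = 21 - 4 = 17
Total Float = LF - EF = 21 - 19
(or LS - ES = 17 - 15)
= 2


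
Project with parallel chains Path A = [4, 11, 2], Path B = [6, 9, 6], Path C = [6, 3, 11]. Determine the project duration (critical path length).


Path A: 4 + 11 + 2 = 17
Path B: 6 + 9 + 6 = 21
Path C: 6 + 3 + 11 = 20
Critical path = longest = max(17, 21, 20)
= 21 (Path B)


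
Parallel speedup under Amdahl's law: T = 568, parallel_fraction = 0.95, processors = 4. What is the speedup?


Amdahl's law: T_p = T × ((1-p) + p/N)
= 568 × ((1-0.95) + 0.95/4)
= 568 × (0.05 + 0.2375)
= 568 × 0.2875
= 163.30
Speedup = 568/163.30
= 3.48×


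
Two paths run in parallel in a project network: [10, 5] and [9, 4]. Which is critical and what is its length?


Path A: 10 + 5 = 15
Path B: 9 + 4 = 13
Critical path = longest = max(15, 13)
= 15 (Path A)


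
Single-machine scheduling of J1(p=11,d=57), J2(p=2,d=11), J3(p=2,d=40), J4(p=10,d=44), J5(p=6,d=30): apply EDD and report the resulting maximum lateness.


EDD order: J2 → J5 → J3 → J4 → J1
Completion and lateness:
  J2: C=2, d=11, L=2-11=-9
  J5: C=8, d=30, L=8-30=-22
  J3: C=10, d=40, L=10-40=-30
  J4: C=20, d=44, L=20-44=-24
  J1: C=31, d=57, L=31-57=-26
Lmax = max(-9, -22, -30, -24, -26)
= -9


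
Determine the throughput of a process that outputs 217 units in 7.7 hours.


Throughput = units / time
= 217 / 7.7
= 28.2 units/hour


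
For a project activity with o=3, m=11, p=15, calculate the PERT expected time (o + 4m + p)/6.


te = (o + 4m + p) / 6
= (3 + 4×11 + 15) / 6
= (3 + 44 + 15) / 6
= 62 / 6
= 10.33


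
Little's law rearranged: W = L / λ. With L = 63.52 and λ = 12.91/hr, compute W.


Little's law: L = λW → W = L / λ
= 63.52 / 12.91
= 4.92 hours


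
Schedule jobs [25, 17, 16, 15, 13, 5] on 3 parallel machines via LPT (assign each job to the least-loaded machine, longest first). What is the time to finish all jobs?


Jobs (LPT sorted): [25, 17, 16, 15, 13, 5]
Machines: 3
  J=25 → Machine 1 (load: 0+25=25)
  J=17 → Machine 2 (load: 0+17=17)
  J=16 → Machine 3 (load: 0+16=16)
  J=15 → Machine 3 (load: 16+15=31)
  J=13 → Machine 2 (load: 17+13=30)
  J=5 → Machine 1 (load: 25+5=30)
Machine loads: [30, 30, 31]
Makespan = max = 31 time units


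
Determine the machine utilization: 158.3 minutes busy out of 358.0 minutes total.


Utilization = busy / total × 100
= 158.3 / 358.0 × 100
= 44.2%


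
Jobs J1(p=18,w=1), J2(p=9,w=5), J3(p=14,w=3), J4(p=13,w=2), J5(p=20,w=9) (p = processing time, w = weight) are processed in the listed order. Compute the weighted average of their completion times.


Completion times:
  J1: C=18, w×C=1×18=18
  J2: C=27, w×C=5×27=135
  J3: C=41, w×C=3×41=123
  J4: C=54, w×C=2×54=108
  J5: C=74, w×C=9×74=666
Sum w×C = 1050
Sum w = 20
Weighted avg = 1050/20
= 52.50


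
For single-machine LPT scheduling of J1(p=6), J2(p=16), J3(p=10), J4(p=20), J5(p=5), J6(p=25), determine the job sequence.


LPT: sort by longest processing time first
  J6: p=25
  J4: p=20
  J2: p=16
  J3: p=10
  J1: p=6
  J5: p=5
Order: J6 → J4 → J2 → J3 → J1 → J5


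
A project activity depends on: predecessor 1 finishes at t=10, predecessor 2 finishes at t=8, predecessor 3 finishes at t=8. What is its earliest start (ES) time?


ES = max of all predecessor completion times
Predecessors: [10, 8, 8]
ES = max(10, 8, 8)
= 10


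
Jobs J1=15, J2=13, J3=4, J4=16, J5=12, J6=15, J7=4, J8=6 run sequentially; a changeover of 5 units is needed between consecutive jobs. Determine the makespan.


Makespan = Σ processing + (n-1) × setup
= (15 + 13 + 4 + 16 + 12 + 15 + 4 + 6) + (8-1)×5
= 85 + 35
= 120 time units


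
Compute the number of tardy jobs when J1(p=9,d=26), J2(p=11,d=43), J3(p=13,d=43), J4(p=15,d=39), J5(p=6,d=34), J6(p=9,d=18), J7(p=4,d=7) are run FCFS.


Completion vs due date:
  J1: C=9, d=26 → on time
  J2: C=20, d=43 → on time
  J3: C=33, d=43 → on time
  J4: C=48, d=39 → TARDY
  J5: C=54, d=34 → TARDY
  J6: C=63, d=18 → TARDY
  J7: C=67, d=7 → TARDY
Tardy jobs: J4, J5, J6, J7
Count = 4


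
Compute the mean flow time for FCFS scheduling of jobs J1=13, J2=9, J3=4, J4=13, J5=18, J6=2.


Completion times:
  J1: completes at 13
  J2: completes at 22
  J3: completes at 26
  J4: completes at 39
  J5: completes at 57
  J6: completes at 59
Sum = 216
Average = 216/6
= 36.00


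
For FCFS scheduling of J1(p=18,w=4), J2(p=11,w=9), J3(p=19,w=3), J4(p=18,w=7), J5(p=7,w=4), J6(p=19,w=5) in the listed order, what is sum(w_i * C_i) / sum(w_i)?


Completion times:
  J1: C=18, w×C=4×18=72
  J2: C=29, w×C=9×29=261
  J3: C=48, w×C=3×48=144
  J4: C=66, w×C=7×66=462
  J5: C=73, w×C=4×73=292
  J6: C=92, w×C=5×92=460
Sum w×C = 1691
Sum w = 32
Weighted avg = 1691/32
= 52.84


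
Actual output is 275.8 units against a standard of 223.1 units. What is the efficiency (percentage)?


Efficiency = (actual / standard) × 100
= (275.8 / 223.1) × 100
= 123.6%


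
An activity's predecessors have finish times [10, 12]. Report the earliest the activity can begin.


ES = max of all predecessor completion times
Predecessors: [10, 12]
ES = max(10, 12)
= 12


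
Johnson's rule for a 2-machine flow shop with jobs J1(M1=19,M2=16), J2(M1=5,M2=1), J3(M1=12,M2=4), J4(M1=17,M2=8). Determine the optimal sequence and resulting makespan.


Johnson's rule:
Group 1 (M1≤M2, sort by M1): []
Group 2 (M1>M2, sort desc M2): ['J1', 'J4', 'J3', 'J2']
Sequence: J1 → J4 → J3 → J2
Makespan calculation:
  J1: M1 done=19, M2 done=35
  J4: M1 done=36, M2 done=44
  J3: M1 done=48, M2 done=52
  J2: M1 done=53, M2 done=54
= Sequence: J1 → J4 → J3 → J2, Makespan: 54


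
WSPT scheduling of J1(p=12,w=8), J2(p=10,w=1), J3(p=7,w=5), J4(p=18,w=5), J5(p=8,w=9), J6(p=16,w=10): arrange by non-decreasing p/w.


WSPT (Smith's rule): sort by p/w ascending
  J5: p/w = 8/9 = 0.889
  J3: p/w = 7/5 = 1.400
  J1: p/w = 12/8 = 1.500
  J6: p/w = 16/10 = 1.600
  J4: p/w = 18/5 = 3.600
  J2: p/w = 10/1 = 10.000
Order: J5 → J3 → J1 → J6 → J4 → J2


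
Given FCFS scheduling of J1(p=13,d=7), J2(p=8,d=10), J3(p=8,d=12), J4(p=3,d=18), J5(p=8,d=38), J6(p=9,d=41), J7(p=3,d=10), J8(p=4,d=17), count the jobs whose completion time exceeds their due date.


Completion vs due date:
  J1: C=13, d=7 → TARDY
  J2: C=21, d=10 → TARDY
  J3: C=29, d=12 → TARDY
  J4: C=32, d=18 → TARDY
  J5: C=40, d=38 → TARDY
  J6: C=49, d=41 → TARDY
  J7: C=52, d=10 → TARDY
  J8: C=56, d=17 → TARDY
Tardy jobs: J1, J2, J3, J4, J5, J6, J7, J8
Count = 8


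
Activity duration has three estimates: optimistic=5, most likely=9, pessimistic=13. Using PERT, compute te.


te = (o + 4m + p) / 6
= (5 + 4×9 + 13) / 6
= (5 + 36 + 13) / 6
= 54 / 6
= 9.00


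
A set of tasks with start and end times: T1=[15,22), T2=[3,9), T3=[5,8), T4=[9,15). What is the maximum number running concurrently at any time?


Check each time point for overlaps:
  t=5: 2 tasks active (T2, T3)
Max concurrent = 2


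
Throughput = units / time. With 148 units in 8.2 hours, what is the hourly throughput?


Throughput = units / time
= 148 / 8.2
= 18.0 units/hour


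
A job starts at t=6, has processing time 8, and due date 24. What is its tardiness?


Completion = start + processing = 6 + 8 = 14
Tardiness = max(0, C - d) = max(0, 14 - 24)
= max(0, -10)
= 0


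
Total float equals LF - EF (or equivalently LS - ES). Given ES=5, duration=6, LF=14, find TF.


EF = ES + duration = 5 + 6 = 11
LS = LF - duration = 14 - 6 = 8
Total Float = LF - EF = 14 - 11
(or LS - ES = 8 - 5)
= 3


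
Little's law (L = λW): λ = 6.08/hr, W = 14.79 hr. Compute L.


Little's law: L = λ × W
= 6.08 × 14.79
= 89.92


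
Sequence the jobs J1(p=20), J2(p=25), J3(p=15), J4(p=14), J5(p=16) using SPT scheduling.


SPT: sort by shortest processing time
  J4: p=14
  J3: p=15
  J5: p=16
  J1: p=20
  J2: p=25
Order: J4 → J3 → J5 → J1 → J2


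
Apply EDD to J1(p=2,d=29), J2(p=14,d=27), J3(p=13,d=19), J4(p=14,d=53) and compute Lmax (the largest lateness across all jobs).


EDD order: J3 → J2 → J1 → J4
Completion and lateness:
  J3: C=13, d=19, L=13-19=-6
  J2: C=27, d=27, L=27-27=0
  J1: C=29, d=29, L=29-29=0
  J4: C=43, d=53, L=43-53=-10
Lmax = max(-6, 0, 0, -10)
= 0


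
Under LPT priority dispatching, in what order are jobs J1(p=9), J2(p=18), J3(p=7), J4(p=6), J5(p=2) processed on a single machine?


LPT: sort by longest processing time first
  J2: p=18
  J1: p=9
  J3: p=7
  J4: p=6
  J5: p=2
Order: J2 → J1 → J3 → J4 → J5


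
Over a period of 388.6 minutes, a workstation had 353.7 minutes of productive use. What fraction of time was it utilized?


Utilization = busy / total × 100
= 353.7 / 388.6 × 100
= 91.0%


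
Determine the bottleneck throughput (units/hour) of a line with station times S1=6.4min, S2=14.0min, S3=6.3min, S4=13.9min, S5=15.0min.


Bottleneck = longest station time
Station times: [6.4, 14.0, 6.3, 13.9, 15.0]
Max = 15.0 min
Rate = 60 / 15.0
= 4.00 units/hour (bottleneck: 15.0min)


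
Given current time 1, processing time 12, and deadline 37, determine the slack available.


Slack = due - current_time - processing
= 37 - 1 - 12
= 24


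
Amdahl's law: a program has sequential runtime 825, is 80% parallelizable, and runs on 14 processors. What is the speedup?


Amdahl's law: T_p = T × ((1-p) + p/N)
= 825 × ((1-0.8) + 0.8/14)
= 825 × (0.20 + 0.0571)
= 825 × 0.2571
= 212.14
Speedup = 825/212.14
= 3.89×


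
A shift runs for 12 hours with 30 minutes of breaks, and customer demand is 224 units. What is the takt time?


Available = 12×60 - 30 = 690 min
Takt time = 690 / 224
= 3.08 min/unit


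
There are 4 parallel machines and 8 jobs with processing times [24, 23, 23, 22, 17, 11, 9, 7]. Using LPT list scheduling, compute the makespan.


Jobs (LPT sorted): [24, 23, 23, 22, 17, 11, 9, 7]
Machines: 4
  J=24 → Machine 1 (load: 0+24=24)
  J=23 → Machine 2 (load: 0+23=23)
  J=23 → Machine 3 (load: 0+23=23)
  J=22 → Machine 4 (load: 0+22=22)
  J=17 → Machine 4 (load: 22+17=39)
  J=11 → Machine 2 (load: 23+11=34)
  J=9 → Machine 3 (load: 23+9=32)
  J=7 → Machine 1 (load: 24+7=31)
Machine loads: [31, 34, 32, 39]
Makespan = max = 39 time units


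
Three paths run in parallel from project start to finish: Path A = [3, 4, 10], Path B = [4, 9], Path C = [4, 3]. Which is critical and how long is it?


Path A: 3 + 4 + 10 = 17
Path B: 4 + 9 = 13
Path C: 4 + 3 = 7
Critical path = longest = max(17, 13, 7)
= 17 (Path A)


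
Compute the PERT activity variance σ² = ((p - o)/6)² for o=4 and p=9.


σ² = ((p - o) / 6)² = (p - o)² / 36
= (9 - 4)² / 36
= 5² / 36
= 25 / 36
= 0.6944


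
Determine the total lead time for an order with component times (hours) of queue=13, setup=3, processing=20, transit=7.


Lead time = queue + setup + processing + transit
= 13 + 3 + 20 + 7
= 43 hours


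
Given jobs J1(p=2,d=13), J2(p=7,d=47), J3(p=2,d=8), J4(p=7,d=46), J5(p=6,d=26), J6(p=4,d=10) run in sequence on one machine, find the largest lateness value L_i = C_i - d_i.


Lateness per job (L = C - d):
  J1: C=2, d=13, L=-11
  J2: C=9, d=47, L=-38
  J3: C=11, d=8, L=3
  J4: C=18, d=46, L=-28
  J5: C=24, d=26, L=-2
  J6: C=28, d=10, L=18
Lmax = max(-11, -38, 3, -28, -2, 18)
= 18


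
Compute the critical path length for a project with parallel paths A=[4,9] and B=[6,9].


Path A: 4 + 9 = 13
Path B: 6 + 9 = 15
Critical path = longest = max(13, 15)
= 15 (Path B)


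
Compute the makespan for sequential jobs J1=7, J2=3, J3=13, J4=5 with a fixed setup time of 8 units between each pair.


Makespan = Σ processing + (n-1) × setup
= (7 + 3 + 13 + 5) + (4-1)×8
= 28 + 24
= 52 time units


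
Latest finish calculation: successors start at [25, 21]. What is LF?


LF = min of all successor start times
Successors start at: [25, 21]
LF = min(25, 21)
= 21


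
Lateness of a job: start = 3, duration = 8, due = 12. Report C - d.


Completion = 3 + 8 = 11
Lateness = C - d = 11 - 12
= -1


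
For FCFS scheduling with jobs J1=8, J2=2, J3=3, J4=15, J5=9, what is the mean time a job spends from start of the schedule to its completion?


Completion times:
  J1: completes at 8
  J2: completes at 10
  J3: completes at 13
  J4: completes at 28
  J5: completes at 37
Sum = 96
Average = 96/5
= 19.20


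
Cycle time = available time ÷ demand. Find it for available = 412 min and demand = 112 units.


Cycle time = available time / demand
= 412 / 112
= 3.68 min/unit


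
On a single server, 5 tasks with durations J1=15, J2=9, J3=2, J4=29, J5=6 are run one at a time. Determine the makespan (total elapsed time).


Sequential makespan: sum all processing times
= 15 + 9 + 2 + 29 + 6
= 61 time units


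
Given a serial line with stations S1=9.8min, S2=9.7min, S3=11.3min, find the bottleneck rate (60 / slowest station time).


Bottleneck = longest station time
Station times: [9.8, 9.7, 11.3]
Max = 11.3 min
Rate = 60 / 11.3
= 5.31 units/hour (bottleneck: 11.3min)


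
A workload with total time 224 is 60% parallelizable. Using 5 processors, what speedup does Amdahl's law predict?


Amdahl's law: T_p = T × ((1-p) + p/N)
= 224 × ((1-0.6) + 0.6/5)
= 224 × (0.40 + 0.1200)
= 224 × 0.5200
= 116.48
Speedup = 224/116.48
= 1.92×


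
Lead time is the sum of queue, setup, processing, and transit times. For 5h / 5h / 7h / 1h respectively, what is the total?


Lead time = queue + setup + processing + transit
= 5 + 5 + 7 + 1
= 18 hours


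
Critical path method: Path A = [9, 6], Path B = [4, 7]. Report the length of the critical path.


Path A: 9 + 6 = 15
Path B: 4 + 7 = 11
Critical path = longest = max(15, 11)
= 15 (Path A)


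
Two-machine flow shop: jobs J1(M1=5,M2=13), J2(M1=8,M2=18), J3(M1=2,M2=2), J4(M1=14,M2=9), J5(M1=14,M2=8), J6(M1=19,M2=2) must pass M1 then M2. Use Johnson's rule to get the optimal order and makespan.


Johnson's rule:
Group 1 (M1≤M2, sort by M1): ['J3', 'J1', 'J2']
Group 2 (M1>M2, sort desc M2): ['J4', 'J5', 'J6']
Sequence: J3 → J1 → J2 → J4 → J5 → J6
Makespan calculation:
  J3: M1 done=2, M2 done=4
  J1: M1 done=7, M2 done=20
  J2: M1 done=15, M2 done=38
  J4: M1 done=29, M2 done=47
  J5: M1 done=43, M2 done=55
  J6: M1 done=62, M2 done=64
= Sequence: J3 → J1 → J2 → J4 → J5 → J6, Makespan: 64


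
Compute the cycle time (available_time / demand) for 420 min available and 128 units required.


Cycle time = available time / demand
= 420 / 128
= 3.28 min/unit


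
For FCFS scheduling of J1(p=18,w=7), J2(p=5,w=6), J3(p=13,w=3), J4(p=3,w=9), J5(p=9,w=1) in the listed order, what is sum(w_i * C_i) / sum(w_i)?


Completion times:
  J1: C=18, w×C=7×18=126
  J2: C=23, w×C=6×23=138
  J3: C=36, w×C=3×36=108
  J4: C=39, w×C=9×39=351
  J5: C=48, w×C=1×48=48
Sum w×C = 771
Sum w = 26
Weighted avg = 771/26
= 29.65


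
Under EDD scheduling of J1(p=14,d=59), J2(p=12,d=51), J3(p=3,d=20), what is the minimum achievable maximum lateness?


EDD order: J3 → J2 → J1
Completion and lateness:
  J3: C=3, d=20, L=3-20=-17
  J2: C=15, d=51, L=15-51=-36
  J1: C=29, d=59, L=29-59=-30
Lmax = max(-17, -36, -30)
= -17


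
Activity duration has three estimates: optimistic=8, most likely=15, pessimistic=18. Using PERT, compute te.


te = (o + 4m + p) / 6
= (8 + 4×15 + 18) / 6
= (8 + 60 + 18) / 6
= 86 / 6
= 14.33


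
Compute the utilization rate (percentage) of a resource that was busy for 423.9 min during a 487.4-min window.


Utilization = busy / total × 100
= 423.9 / 487.4 × 100
= 87.0%


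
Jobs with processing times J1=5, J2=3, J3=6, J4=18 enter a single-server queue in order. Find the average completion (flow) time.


Completion times:
  J1: completes at 5
  J2: completes at 8
  J3: completes at 14
  J4: completes at 32
Sum = 59
Average = 59/4
= 14.75


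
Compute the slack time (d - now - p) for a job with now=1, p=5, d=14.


Slack = due - current_time - processing
= 14 - 1 - 5
= 8


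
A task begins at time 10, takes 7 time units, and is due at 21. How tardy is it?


Completion = start + processing = 10 + 7 = 17
Tardiness = max(0, C - d) = max(0, 17 - 21)
= max(0, -4)
= 0


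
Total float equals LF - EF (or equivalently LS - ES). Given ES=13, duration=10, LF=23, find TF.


EF = ES + duration = 13 + 10 = 23
LS = LF - duration = 23 - 10 = 13
Total Float = LF - EF = 23 - 23
(or LS - ES = 13 - 13)
= 0


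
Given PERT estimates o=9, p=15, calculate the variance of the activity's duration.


σ² = ((p - o) / 6)² = (p - o)² / 36
= (15 - 9)² / 36
= 6² / 36
= 36 / 36
= 1.0000


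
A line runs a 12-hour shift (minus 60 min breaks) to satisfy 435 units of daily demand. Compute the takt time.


Available = 12×60 - 60 = 660 min
Takt time = 660 / 435
= 1.52 min/unit
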